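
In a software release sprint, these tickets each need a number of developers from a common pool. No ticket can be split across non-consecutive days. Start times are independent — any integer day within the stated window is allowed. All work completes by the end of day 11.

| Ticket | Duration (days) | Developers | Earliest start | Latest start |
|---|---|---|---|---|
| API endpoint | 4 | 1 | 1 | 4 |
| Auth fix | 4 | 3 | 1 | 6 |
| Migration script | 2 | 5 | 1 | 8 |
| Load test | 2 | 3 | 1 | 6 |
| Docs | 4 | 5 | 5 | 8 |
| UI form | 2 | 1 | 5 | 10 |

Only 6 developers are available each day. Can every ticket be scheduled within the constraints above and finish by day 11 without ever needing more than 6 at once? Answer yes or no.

yes

Schedule API endpoint@1, Auth fix@3, Migration script@1, Load test@5, Docs@7, UI form@7: d1:6  d2:6  d3:4  d4:4  d5:6  d6:6  d7:6  d8:6  d9:5  d10:5  d11:0 — peak 6 ≤ 6.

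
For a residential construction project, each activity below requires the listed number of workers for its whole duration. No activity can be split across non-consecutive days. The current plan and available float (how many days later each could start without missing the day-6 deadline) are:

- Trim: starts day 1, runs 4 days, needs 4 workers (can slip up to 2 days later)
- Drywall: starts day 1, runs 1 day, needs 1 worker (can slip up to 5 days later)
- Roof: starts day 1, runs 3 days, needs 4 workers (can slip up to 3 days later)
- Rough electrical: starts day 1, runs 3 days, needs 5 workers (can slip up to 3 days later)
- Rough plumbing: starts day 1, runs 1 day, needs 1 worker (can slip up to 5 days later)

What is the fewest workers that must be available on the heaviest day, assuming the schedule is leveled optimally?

Early-start (Trim@1, Drywall@1, Roof@1, Rough electrical@1, Rough plumbing@1) gives peak 15: d1:15  d2:13  d3:13  d4:4  d5:0  d6:0.
Shift Rough electrical→4, Rough plumbing→2.
Schedule Trim@1, Drywall@1, Roof@1, Rough electrical@4, Rough plumbing@2: d1:9  d2:9  d3:8  d4:9  d5:5  d6:5 — peak 9.

9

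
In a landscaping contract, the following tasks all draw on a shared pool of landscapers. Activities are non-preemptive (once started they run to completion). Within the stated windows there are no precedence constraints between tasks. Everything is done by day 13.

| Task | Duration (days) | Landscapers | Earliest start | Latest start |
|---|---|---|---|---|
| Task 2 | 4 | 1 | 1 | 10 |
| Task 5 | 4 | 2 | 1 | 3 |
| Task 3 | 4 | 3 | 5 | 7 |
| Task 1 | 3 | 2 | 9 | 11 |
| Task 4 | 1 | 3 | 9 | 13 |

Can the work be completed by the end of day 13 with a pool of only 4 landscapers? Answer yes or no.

yes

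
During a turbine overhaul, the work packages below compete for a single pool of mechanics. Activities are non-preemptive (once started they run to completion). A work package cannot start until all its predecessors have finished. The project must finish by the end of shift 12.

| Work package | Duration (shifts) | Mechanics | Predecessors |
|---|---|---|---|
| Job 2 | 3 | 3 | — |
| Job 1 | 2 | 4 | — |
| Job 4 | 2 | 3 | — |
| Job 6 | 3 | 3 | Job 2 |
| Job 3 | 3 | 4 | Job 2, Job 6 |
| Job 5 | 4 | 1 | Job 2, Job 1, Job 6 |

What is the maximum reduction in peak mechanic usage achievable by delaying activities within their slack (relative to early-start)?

Early-start peak: s1:10  s2:10  s3:3  s4:3  s5:3  s6:3  s7:5  s8:5  s9:5  s10:1  s11:0  s12:0 ⇒ 10.
Leveled (Job 2@1, Job 1@4, Job 4@1, Job 6@6, Job 3@9, Job 5@9): s1:6  s2:6  s3:3  s4:4  s5:4  s6:3  s7:3  s8:3  s9:5  s10:5  s11:5  s12:1 ⇒ 6.
Reduction 10 − 6 = 4.

4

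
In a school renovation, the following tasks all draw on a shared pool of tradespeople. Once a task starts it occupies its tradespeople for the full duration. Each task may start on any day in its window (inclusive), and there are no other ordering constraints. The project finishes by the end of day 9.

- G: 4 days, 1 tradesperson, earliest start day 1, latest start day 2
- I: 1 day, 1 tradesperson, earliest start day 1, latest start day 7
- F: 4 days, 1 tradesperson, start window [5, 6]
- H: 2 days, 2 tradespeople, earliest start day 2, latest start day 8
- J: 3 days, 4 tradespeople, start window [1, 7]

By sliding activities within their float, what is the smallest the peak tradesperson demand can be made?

5

Early-start (G@1, I@1, F@5, H@2, J@1) gives peak 7: d1:6  d2:7  d3:7  d4:1  d5:1  d6:1  d7:1  d8:1  d9:0.
Shift J→4.
Schedule G@1, I@1, F@5, H@2, J@4: d1:2  d2:3  d3:3  d4:5  d5:5  d6:5  d7:1  d8:1  d9:0 — peak 5.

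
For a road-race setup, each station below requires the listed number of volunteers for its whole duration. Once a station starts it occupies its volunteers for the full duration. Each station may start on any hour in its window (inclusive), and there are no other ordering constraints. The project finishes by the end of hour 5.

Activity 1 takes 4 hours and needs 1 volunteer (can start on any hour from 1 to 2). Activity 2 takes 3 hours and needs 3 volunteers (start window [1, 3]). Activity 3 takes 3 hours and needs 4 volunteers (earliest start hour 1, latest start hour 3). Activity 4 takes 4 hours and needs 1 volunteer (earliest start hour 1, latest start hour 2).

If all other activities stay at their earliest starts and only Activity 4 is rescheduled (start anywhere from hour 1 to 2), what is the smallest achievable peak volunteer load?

Activity 4@1: h1:9  h2:9  h3:9  h4:2  h5:0 → peak 9
Activity 4@2: h1:8  h2:9  h3:9  h4:2  h5:1 → peak 9
Best is Activity 4@1, peak 9.

9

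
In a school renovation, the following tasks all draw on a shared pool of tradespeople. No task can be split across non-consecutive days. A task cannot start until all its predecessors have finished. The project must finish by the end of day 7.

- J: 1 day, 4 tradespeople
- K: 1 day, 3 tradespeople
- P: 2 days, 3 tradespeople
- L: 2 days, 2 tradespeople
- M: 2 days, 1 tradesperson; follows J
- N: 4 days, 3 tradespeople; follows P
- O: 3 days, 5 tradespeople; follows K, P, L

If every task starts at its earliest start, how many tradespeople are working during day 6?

3

At early start, day 6 has: N.
Demand: 3 = 3.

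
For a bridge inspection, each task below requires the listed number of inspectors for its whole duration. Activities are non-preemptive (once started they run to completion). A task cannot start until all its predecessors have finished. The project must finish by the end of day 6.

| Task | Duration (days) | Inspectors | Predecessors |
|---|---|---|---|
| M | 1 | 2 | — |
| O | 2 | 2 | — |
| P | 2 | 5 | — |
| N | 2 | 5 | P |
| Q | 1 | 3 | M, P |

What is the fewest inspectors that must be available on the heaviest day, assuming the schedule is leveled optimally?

Early-start (M@1, O@1, P@1, N@3, Q@3) gives peak 9: d1:9  d2:7  d3:8  d4:5  d5:0  d6:0.
Shift M→3, O→3, N→5, Q→4.
Schedule M@3, O@3, P@1, N@5, Q@4: d1:5  d2:5  d3:4  d4:5  d5:5  d6:5 — peak 5.
Total inspector-days = 29 over 6 days ⇒ peak ≥ ⌈29/6⌉ = 5, so 5 is optimal.

5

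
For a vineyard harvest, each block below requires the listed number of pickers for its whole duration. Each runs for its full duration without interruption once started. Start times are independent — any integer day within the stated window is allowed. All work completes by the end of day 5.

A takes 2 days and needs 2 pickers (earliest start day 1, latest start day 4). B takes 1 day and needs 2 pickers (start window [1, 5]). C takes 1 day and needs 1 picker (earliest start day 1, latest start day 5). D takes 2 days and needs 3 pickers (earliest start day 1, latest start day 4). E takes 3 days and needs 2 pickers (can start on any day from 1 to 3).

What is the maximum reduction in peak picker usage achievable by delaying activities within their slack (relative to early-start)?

6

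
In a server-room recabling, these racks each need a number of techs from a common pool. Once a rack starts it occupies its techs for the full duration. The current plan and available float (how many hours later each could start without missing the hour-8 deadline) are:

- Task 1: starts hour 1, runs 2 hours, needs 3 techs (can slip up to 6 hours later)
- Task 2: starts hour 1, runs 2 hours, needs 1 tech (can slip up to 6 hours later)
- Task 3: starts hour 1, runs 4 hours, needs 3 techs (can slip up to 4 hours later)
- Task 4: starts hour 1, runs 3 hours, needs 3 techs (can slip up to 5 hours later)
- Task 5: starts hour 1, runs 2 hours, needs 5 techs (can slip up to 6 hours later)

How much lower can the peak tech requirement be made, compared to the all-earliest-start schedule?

9

Early-start peak: h1:15  h2:15  h3:6  h4:3  h5:0  h6:0  h7:0  h8:0 ⇒ 15.
Leveled (Task 1@1, Task 2@1, Task 3@3, Task 4@3, Task 5@7): h1:4  h2:4  h3:6  h4:6  h5:6  h6:3  h7:5  h8:5 ⇒ 6.
Reduction 15 − 6 = 9.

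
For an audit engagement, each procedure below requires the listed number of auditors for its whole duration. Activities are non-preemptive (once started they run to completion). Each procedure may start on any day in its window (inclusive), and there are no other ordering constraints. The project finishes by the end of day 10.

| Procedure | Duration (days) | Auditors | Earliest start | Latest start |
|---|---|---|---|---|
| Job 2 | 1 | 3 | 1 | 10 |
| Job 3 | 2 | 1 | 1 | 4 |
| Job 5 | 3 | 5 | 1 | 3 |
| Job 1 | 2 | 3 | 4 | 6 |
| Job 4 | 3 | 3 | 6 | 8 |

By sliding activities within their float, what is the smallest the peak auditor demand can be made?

5

Early-start (Job 2@1, Job 3@1, Job 5@1, Job 1@4, Job 4@6) gives peak 9: d1:9  d2:6  d3:5  d4:3  d5:3  d6:3  d7:3  d8:3  d9:0  d10:0.
Shift Job 5→3, Job 1→6, Job 4→8.
Schedule Job 2@1, Job 3@1, Job 5@3, Job 1@6, Job 4@8: d1:4  d2:1  d3:5  d4:5  d5:5  d6:3  d7:3  d8:3  d9:3  d10:3 — peak 5.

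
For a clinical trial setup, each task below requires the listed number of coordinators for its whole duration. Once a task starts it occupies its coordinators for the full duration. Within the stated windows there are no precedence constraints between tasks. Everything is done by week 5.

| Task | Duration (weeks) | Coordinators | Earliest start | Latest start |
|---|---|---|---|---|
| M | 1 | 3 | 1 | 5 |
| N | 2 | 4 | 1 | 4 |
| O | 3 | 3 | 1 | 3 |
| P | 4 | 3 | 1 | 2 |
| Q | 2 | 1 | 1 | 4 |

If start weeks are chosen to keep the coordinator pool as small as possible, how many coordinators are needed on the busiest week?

Early-start (M@1, N@1, O@1, P@1, Q@1) gives peak 14: w1:14  w2:11  w3:6  w4:3  w5:0.
Shift O→3, P→2, Q→3.
Schedule M@1, N@1, O@3, P@2, Q@3: w1:7  w2:7  w3:7  w4:7  w5:6 — peak 7.
Total coordinator-weeks = 34 over 5 weeks ⇒ peak ≥ ⌈34/5⌉ = 7, so 7 is optimal.

7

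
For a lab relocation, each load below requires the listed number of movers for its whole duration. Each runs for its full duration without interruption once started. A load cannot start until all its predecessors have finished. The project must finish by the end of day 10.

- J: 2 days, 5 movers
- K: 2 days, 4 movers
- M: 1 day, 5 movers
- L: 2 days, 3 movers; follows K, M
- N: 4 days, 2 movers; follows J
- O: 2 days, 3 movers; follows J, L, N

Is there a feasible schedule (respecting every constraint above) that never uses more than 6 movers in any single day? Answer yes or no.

Schedule J@1, K@4, M@3, L@6, N@4, O@8: d1:5  d2:5  d3:5  d4:6  d5:6  d6:5  d7:5  d8:3  d9:3  d10:0 — peak 6 ≤ 6.

yes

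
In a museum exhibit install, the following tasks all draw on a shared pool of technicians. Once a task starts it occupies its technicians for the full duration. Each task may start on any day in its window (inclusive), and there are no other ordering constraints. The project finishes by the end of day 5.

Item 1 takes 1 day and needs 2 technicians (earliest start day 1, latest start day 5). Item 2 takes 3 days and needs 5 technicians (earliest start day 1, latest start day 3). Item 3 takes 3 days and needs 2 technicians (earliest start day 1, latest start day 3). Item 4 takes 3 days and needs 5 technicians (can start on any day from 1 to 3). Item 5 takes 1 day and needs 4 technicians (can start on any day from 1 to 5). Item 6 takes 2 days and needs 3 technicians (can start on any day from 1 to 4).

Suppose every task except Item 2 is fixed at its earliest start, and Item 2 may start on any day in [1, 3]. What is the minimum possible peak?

Item 2@1: d1:21  d2:15  d3:12  d4:0  d5:0 → peak 21
Item 2@2: d1:16  d2:15  d3:12  d4:5  d5:0 → peak 16
Item 2@3: d1:16  d2:10  d3:12  d4:5  d5:5 → peak 16
Best is Item 2@2, peak 16.

16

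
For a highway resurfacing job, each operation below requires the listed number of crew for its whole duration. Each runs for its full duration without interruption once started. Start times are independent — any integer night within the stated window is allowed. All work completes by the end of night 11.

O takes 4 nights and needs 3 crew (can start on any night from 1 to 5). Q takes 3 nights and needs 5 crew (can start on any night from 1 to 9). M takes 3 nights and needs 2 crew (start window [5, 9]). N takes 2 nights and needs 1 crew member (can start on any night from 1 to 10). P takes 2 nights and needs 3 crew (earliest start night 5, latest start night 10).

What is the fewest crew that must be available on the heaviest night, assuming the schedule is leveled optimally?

5

Early-start (O@1, Q@1, M@5, N@1, P@5) gives peak 9: n1:9  n2:9  n3:8  n4:3  n5:5  n6:5  n7:2  n8:0  n9:0  n10:0  n11:0.
Shift Q→5, M→8, P→8.
Schedule O@1, Q@5, M@8, N@1, P@8: n1:4  n2:4  n3:3  n4:3  n5:5  n6:5  n7:5  n8:5  n9:5  n10:2  n11:0 — peak 5.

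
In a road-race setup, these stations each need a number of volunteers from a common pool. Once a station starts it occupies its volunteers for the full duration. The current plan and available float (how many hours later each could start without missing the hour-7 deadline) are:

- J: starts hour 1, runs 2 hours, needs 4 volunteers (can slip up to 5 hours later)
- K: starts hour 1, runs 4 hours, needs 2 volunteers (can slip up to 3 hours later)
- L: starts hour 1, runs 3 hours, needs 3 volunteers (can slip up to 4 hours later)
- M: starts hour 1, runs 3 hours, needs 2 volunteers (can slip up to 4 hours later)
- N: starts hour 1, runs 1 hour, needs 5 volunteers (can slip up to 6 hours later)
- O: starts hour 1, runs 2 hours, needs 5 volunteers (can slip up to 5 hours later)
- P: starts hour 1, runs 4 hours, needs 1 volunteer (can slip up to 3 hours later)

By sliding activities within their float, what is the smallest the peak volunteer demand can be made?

Early-start (J@1, K@1, L@1, M@1, N@1, O@1, P@1) gives peak 22: h1:22  h2:17  h3:8  h4:3  h5:0  h6:0  h7:0.
Shift M→3, N→5, O→6, P→3.
Schedule J@1, K@1, L@1, M@3, N@5, O@6, P@3: h1:9  h2:9  h3:8  h4:5  h5:8  h6:6  h7:5 — peak 9.

9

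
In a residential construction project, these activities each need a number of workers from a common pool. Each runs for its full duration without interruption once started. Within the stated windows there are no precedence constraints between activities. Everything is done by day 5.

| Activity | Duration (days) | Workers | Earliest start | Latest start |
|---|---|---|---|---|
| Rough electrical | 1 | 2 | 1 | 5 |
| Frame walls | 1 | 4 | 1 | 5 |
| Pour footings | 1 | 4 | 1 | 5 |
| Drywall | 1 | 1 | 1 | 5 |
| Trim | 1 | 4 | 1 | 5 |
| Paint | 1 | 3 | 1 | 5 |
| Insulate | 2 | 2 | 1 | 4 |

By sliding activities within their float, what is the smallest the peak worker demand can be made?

5

Early-start (Rough electrical@1, Frame walls@1, Pour footings@1, Drywall@1, Trim@1, Paint@1, Insulate@1) gives peak 20: d1:20  d2:2  d3:0  d4:0  d5:0.
Shift Frame walls→3, Pour footings→4, Trim→5, Paint→2.
Schedule Rough electrical@1, Frame walls@3, Pour footings@4, Drywall@1, Trim@5, Paint@2, Insulate@1: d1:5  d2:5  d3:4  d4:4  d5:4 — peak 5.
Total worker-days = 22 over 5 days ⇒ peak ≥ ⌈22/5⌉ = 5, so 5 is optimal.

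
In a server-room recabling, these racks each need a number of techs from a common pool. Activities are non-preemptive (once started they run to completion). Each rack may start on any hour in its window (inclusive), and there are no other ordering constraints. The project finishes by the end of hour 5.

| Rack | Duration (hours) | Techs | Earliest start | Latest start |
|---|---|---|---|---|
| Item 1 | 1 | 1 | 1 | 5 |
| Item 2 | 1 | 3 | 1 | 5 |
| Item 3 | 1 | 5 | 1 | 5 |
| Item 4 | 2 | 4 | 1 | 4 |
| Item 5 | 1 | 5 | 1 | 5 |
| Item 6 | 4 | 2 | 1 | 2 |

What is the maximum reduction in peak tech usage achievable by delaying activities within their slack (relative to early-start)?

Early-start peak: h1:20  h2:6  h3:2  h4:2  h5:0 ⇒ 20.
Leveled (Item 1@1, Item 2@1, Item 3@2, Item 4@3, Item 5@5, Item 6@1): h1:6  h2:7  h3:6  h4:6  h5:5 ⇒ 7.
Reduction 20 − 7 = 13.

13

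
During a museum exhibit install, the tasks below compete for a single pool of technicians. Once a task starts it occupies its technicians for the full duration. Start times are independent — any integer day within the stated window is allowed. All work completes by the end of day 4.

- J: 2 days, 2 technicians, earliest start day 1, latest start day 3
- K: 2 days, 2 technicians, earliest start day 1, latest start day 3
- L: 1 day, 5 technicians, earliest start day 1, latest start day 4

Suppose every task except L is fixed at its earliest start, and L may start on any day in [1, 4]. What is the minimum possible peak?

5

L@1: d1:9  d2:4  d3:0  d4:0 → peak 9
L@2: d1:4  d2:9  d3:0  d4:0 → peak 9
L@3: d1:4  d2:4  d3:5  d4:0 → peak 5
L@4: d1:4  d2:4  d3:0  d4:5 → peak 5
Best is L@3, peak 5.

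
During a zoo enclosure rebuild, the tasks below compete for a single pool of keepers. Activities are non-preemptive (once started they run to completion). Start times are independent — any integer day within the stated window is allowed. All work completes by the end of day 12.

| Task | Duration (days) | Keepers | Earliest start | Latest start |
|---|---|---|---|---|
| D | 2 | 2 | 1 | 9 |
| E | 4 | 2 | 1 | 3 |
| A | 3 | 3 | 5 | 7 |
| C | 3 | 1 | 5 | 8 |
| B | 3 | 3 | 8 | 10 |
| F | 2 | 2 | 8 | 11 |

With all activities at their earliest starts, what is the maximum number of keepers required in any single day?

Early-start schedule: D@1, E@1, A@5, C@5, B@8, F@8.
Load per day: day 1: 4, day 2: 4, day 3: 2, day 4: 2, day 5: 4, day 6: 4, day 7: 4, day 8: 5, day 9: 5, day 10: 3, day 11: 0, day 12: 0.
Peak is 5.

5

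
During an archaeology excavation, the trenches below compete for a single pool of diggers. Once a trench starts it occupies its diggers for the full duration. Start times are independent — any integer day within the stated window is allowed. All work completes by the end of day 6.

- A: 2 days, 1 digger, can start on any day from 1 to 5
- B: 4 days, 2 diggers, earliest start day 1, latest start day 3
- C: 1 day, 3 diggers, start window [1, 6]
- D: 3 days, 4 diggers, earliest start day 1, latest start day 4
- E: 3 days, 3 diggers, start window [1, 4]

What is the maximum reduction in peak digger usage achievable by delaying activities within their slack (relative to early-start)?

7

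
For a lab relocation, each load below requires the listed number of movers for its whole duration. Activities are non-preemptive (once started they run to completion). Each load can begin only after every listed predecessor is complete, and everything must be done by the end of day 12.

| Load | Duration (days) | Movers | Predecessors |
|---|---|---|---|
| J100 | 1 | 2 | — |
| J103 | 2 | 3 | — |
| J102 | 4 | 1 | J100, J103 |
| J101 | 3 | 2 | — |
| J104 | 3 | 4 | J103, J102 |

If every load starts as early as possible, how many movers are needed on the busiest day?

Early-start schedule: J100@1, J103@1, J102@3, J101@1, J104@7.
Load per day: day 1: 7, day 2: 5, day 3: 3, day 4: 1, day 5: 1, day 6: 1, day 7: 4, day 8: 4, day 9: 4, day 10: 0, day 11: 0, day 12: 0.
Peak is 7.

7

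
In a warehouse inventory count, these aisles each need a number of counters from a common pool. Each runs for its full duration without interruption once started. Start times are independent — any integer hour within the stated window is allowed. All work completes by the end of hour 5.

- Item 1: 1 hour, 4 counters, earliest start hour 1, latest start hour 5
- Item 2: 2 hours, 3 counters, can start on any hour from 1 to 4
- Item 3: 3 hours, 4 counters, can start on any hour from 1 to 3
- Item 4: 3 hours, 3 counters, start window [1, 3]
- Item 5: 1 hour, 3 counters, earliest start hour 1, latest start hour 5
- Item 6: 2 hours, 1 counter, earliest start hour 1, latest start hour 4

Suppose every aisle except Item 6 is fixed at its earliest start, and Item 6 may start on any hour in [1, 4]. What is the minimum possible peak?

17

Item 6@1: h1:18  h2:11  h3:7  h4:0  h5:0 → peak 18
Item 6@2: h1:17  h2:11  h3:8  h4:0  h5:0 → peak 17
Item 6@3: h1:17  h2:10  h3:8  h4:1  h5:0 → peak 17
Item 6@4: h1:17  h2:10  h3:7  h4:1  h5:1 → peak 17
Best is Item 6@2, peak 17.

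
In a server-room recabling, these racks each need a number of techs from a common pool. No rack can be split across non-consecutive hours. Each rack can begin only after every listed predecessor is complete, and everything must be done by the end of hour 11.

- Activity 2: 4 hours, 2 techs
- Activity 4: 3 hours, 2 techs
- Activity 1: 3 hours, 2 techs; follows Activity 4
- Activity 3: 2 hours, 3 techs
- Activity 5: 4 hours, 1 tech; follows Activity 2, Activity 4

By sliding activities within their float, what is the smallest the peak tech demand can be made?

Early-start (Activity 2@1, Activity 4@1, Activity 1@4, Activity 3@1, Activity 5@5) gives peak 7: h1:7  h2:7  h3:4  h4:4  h5:3  h6:3  h7:1  h8:1  h9:0  h10:0  h11:0.
Shift Activity 3→7.
Schedule Activity 2@1, Activity 4@1, Activity 1@4, Activity 3@7, Activity 5@5: h1:4  h2:4  h3:4  h4:4  h5:3  h6:3  h7:4  h8:4  h9:0  h10:0  h11:0 — peak 4.

4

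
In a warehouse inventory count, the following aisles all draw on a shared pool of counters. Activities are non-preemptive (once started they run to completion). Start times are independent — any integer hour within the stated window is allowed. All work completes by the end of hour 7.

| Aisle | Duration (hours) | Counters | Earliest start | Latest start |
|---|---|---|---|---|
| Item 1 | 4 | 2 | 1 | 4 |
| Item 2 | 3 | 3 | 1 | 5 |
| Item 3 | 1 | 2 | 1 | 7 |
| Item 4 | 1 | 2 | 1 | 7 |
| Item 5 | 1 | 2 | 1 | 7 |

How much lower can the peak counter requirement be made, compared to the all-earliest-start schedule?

Early-start peak: h1:11  h2:5  h3:5  h4:2  h5:0  h6:0  h7:0 ⇒ 11.
Leveled (Item 1@1, Item 2@5, Item 3@1, Item 4@2, Item 5@3): h1:4  h2:4  h3:4  h4:2  h5:3  h6:3  h7:3 ⇒ 4.
Reduction 11 − 4 = 7.

7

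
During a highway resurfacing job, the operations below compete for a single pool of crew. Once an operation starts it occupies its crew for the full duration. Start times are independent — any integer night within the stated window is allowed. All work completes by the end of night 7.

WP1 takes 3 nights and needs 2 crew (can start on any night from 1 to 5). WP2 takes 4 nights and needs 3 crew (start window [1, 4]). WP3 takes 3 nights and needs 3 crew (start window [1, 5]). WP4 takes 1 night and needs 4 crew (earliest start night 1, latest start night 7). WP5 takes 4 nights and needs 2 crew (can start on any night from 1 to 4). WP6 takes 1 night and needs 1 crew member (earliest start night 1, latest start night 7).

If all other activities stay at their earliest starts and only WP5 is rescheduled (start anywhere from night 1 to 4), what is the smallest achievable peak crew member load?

13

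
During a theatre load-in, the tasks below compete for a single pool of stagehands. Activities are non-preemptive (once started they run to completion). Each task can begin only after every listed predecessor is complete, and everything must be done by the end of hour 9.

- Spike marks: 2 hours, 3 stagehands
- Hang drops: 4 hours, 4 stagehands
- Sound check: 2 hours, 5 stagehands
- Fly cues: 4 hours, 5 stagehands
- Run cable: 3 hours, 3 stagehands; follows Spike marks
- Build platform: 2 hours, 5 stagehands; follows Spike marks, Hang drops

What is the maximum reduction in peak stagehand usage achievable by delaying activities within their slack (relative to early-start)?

8

Early-start peak: h1:17  h2:17  h3:12  h4:12  h5:8  h6:5  h7:0  h8:0  h9:0 ⇒ 17.
Leveled (Spike marks@1, Hang drops@3, Sound check@1, Fly cues@3, Run cable@7, Build platform@7): h1:8  h2:8  h3:9  h4:9  h5:9  h6:9  h7:8  h8:8  h9:3 ⇒ 9.
Reduction 17 − 9 = 8.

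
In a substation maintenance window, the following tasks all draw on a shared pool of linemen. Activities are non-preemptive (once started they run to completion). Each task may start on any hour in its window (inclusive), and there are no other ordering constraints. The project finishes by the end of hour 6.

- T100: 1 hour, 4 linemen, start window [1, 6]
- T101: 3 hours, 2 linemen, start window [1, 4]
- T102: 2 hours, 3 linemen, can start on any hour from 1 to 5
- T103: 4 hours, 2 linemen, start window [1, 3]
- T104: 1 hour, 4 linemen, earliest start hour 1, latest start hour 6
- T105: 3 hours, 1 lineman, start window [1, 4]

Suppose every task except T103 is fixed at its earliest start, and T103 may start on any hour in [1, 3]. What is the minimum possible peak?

T103@1: h1:16  h2:8  h3:5  h4:2  h5:0  h6:0 → peak 16
T103@2: h1:14  h2:8  h3:5  h4:2  h5:2  h6:0 → peak 14
T103@3: h1:14  h2:6  h3:5  h4:2  h5:2  h6:2 → peak 14
Best is T103@2, peak 14.

14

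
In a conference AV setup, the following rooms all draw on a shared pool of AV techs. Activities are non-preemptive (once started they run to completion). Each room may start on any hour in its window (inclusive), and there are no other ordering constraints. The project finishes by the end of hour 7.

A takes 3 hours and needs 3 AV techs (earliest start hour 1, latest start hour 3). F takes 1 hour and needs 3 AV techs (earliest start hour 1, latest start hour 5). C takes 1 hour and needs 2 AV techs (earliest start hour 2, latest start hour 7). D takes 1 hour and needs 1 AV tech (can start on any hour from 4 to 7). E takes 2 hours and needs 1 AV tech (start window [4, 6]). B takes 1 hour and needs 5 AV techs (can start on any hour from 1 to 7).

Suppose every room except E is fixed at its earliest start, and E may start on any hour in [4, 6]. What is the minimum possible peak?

11

E@4: h1:11  h2:5  h3:3  h4:2  h5:1  h6:0  h7:0 → peak 11
E@5: h1:11  h2:5  h3:3  h4:1  h5:1  h6:1  h7:0 → peak 11
E@6: h1:11  h2:5  h3:3  h4:1  h5:0  h6:1  h7:1 → peak 11
Best is E@4, peak 11.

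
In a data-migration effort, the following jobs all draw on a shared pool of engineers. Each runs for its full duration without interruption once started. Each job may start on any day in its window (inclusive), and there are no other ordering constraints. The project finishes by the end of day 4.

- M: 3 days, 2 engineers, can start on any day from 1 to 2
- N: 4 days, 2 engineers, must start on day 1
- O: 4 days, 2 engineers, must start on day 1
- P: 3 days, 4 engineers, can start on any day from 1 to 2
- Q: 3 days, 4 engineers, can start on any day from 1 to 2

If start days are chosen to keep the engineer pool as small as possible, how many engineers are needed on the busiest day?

Schedule M@1, N@1, O@1, P@1, Q@1: d1:14  d2:14  d3:14  d4:4 — peak 14.
No arrangement of the 8 feasible schedules does better.

14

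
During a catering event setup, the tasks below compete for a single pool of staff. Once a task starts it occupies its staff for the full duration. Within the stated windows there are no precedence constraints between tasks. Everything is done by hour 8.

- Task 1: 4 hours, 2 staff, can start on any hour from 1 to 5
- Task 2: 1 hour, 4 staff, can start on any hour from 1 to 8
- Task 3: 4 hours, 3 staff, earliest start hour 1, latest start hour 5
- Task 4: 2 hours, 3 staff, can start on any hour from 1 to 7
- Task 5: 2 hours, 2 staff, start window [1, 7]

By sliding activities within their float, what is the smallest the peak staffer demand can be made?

Early-start (Task 1@1, Task 2@1, Task 3@1, Task 4@1, Task 5@1) gives peak 14: h1:14  h2:10  h3:5  h4:5  h5:0  h6:0  h7:0  h8:0.
Shift Task 2→5, Task 4→6, Task 5→6.
Schedule Task 1@1, Task 2@5, Task 3@1, Task 4@6, Task 5@6: h1:5  h2:5  h3:5  h4:5  h5:4  h6:5  h7:5  h8:0 — peak 5.
Total staffer-hours = 34 over 8 hours ⇒ peak ≥ ⌈34/8⌉ = 5, so 5 is optimal.

5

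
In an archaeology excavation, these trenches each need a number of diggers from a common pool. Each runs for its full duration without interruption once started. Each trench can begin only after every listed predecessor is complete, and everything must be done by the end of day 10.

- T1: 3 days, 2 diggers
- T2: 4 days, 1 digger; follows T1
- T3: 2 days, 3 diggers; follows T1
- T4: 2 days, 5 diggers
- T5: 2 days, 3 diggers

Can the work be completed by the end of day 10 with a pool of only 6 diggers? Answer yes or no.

Schedule T1@1, T2@4, T3@4, T4@8, T5@1: d1:5  d2:5  d3:2  d4:4  d5:4  d6:1  d7:1  d8:5  d9:5  d10:0 — peak 5 ≤ 6.

yes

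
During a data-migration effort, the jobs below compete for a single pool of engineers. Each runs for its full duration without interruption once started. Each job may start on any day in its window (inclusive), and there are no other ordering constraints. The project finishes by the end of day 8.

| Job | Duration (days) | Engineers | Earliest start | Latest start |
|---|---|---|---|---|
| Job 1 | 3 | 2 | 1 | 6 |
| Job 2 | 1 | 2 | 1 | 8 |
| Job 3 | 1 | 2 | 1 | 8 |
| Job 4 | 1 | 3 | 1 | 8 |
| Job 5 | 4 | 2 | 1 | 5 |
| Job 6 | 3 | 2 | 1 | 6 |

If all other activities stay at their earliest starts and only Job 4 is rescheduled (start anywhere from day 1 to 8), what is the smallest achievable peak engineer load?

10

Job 4@1: d1:13  d2:6  d3:6  d4:2  d5:0  d6:0  d7:0  d8:0 → peak 13
Job 4@2: d1:10  d2:9  d3:6  d4:2  d5:0  d6:0  d7:0  d8:0 → peak 10
Job 4@3: d1:10  d2:6  d3:9  d4:2  d5:0  d6:0  d7:0  d8:0 → peak 10
Job 4@4: d1:10  d2:6  d3:6  d4:5  d5:0  d6:0  d7:0  d8:0 → peak 10
Job 4@5: d1:10  d2:6  d3:6  d4:2  d5:3  d6:0  d7:0  d8:0 → peak 10
Job 4@6: d1:10  d2:6  d3:6  d4:2  d5:0  d6:3  d7:0  d8:0 → peak 10
Job 4@7: d1:10  d2:6  d3:6  d4:2  d5:0  d6:0  d7:3  d8:0 → peak 10
Job 4@8: d1:10  d2:6  d3:6  d4:2  d5:0  d6:0  d7:0  d8:3 → peak 10
Best is Job 4@2, peak 10.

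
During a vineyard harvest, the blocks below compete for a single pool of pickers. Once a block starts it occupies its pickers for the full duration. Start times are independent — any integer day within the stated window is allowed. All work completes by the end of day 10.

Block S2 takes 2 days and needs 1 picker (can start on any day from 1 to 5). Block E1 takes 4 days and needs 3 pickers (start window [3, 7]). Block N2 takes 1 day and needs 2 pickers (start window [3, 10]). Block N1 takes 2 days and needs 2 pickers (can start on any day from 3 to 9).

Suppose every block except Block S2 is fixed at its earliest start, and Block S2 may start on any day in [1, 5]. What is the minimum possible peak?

7

Block S2@1: d1:1  d2:1  d3:7  d4:5  d5:3  d6:3  d7:0  d8:0  d9:0  d10:0 → peak 7
Block S2@2: d1:0  d2:1  d3:8  d4:5  d5:3  d6:3  d7:0  d8:0  d9:0  d10:0 → peak 8
Block S2@3: d1:0  d2:0  d3:8  d4:6  d5:3  d6:3  d7:0  d8:0  d9:0  d10:0 → peak 8
Block S2@4: d1:0  d2:0  d3:7  d4:6  d5:4  d6:3  d7:0  d8:0  d9:0  d10:0 → peak 7
Block S2@5: d1:0  d2:0  d3:7  d4:5  d5:4  d6:4  d7:0  d8:0  d9:0  d10:0 → peak 7
Best is Block S2@1, peak 7.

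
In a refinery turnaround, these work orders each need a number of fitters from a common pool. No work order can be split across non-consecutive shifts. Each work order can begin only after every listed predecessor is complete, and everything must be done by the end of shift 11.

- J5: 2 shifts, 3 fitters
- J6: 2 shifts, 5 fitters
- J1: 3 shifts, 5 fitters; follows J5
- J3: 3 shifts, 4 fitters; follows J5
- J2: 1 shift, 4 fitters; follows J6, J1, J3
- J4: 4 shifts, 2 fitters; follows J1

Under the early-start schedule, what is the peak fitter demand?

9

Early-start schedule: J5@1, J6@1, J1@3, J3@3, J2@6, J4@6.
Load per shift: shift 1: 8, shift 2: 8, shift 3: 9, shift 4: 9, shift 5: 9, shift 6: 6, shift 7: 2, shift 8: 2, shift 9: 2, shift 10: 0, shift 11: 0.
Peak is 9.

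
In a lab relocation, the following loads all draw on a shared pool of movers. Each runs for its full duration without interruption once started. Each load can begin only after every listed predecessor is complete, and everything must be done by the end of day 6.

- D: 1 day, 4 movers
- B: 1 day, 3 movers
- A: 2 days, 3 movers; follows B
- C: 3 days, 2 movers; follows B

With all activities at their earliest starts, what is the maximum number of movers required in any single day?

7

Early-start schedule: D@1, B@1, A@2, C@2.
Load per day: day 1: 7, day 2: 5, day 3: 5, day 4: 2, day 5: 0, day 6: 0.
Peak is 7.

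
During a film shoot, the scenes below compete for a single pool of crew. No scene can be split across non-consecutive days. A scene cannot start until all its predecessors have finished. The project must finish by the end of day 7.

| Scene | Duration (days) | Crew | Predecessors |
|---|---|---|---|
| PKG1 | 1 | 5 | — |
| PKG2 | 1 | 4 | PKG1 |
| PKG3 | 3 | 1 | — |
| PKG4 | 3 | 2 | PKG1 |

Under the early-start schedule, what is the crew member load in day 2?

At early start, day 2 has: PKG2, PKG3, PKG4.
Demand: 4 + 1 + 2 = 7.

7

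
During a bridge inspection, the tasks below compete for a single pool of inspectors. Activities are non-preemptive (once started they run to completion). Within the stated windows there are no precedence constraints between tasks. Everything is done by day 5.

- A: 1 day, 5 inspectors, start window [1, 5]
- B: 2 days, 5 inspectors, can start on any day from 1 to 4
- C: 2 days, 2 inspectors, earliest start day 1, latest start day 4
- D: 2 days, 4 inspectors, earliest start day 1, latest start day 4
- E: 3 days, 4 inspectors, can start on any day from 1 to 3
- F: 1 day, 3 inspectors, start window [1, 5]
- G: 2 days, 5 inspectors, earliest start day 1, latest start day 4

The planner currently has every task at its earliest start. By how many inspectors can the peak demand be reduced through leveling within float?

Early-start peak: d1:28  d2:20  d3:4  d4:0  d5:0 ⇒ 28.
Leveled (A@1, B@1, C@3, D@4, E@3, F@5, G@2): d1:10  d2:10  d3:11  d4:10  d5:11 ⇒ 11.
Reduction 28 − 11 = 17.

17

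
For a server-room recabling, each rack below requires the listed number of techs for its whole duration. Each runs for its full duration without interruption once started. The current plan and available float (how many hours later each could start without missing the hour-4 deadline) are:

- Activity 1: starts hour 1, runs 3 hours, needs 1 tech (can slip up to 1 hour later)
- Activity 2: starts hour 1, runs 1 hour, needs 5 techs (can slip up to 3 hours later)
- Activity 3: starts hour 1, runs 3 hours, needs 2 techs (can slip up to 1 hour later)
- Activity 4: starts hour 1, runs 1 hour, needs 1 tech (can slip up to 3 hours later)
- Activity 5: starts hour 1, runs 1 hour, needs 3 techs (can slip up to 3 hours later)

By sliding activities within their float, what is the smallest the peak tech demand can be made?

6

Early-start (Activity 1@1, Activity 2@1, Activity 3@1, Activity 4@1, Activity 5@1) gives peak 12: h1:12  h2:3  h3:3  h4:0.
Shift Activity 3→2, Activity 4→2, Activity 5→3.
Schedule Activity 1@1, Activity 2@1, Activity 3@2, Activity 4@2, Activity 5@3: h1:6  h2:4  h3:6  h4:2 — peak 6.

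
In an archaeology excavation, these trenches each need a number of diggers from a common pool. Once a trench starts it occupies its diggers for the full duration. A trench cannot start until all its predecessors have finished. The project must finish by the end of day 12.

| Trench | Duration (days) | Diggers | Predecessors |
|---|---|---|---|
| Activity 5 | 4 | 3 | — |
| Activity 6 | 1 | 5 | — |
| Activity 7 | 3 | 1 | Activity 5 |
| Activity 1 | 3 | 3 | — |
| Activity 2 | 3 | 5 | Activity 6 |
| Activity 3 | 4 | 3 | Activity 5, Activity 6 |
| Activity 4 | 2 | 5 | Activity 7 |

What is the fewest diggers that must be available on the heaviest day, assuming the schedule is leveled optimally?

8

Early-start (Activity 5@1, Activity 6@1, Activity 7@5, Activity 1@1, Activity 2@2, Activity 3@5, Activity 4@8) gives peak 11: d1:11  d2:11  d3:11  d4:8  d5:4  d6:4  d7:4  d8:8  d9:5  d10:0  d11:0  d12:0.
Shift Activity 1→2, Activity 2→5, Activity 3→8.
Schedule Activity 5@1, Activity 6@1, Activity 7@5, Activity 1@2, Activity 2@5, Activity 3@8, Activity 4@8: d1:8  d2:6  d3:6  d4:6  d5:6  d6:6  d7:6  d8:8  d9:8  d10:3  d11:3  d12:0 — peak 8.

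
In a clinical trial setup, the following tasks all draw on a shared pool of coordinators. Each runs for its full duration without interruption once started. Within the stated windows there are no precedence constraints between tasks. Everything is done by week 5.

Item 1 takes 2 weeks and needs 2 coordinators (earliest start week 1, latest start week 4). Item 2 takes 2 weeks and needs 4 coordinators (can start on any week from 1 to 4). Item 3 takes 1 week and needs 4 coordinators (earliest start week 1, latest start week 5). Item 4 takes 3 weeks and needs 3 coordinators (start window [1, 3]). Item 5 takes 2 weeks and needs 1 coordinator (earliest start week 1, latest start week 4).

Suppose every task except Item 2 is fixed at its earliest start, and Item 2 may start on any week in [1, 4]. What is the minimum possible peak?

10

Item 2@1: w1:14  w2:10  w3:3  w4:0  w5:0 → peak 14
Item 2@2: w1:10  w2:10  w3:7  w4:0  w5:0 → peak 10
Item 2@3: w1:10  w2:6  w3:7  w4:4  w5:0 → peak 10
Item 2@4: w1:10  w2:6  w3:3  w4:4  w5:4 → peak 10
Best is Item 2@2, peak 10.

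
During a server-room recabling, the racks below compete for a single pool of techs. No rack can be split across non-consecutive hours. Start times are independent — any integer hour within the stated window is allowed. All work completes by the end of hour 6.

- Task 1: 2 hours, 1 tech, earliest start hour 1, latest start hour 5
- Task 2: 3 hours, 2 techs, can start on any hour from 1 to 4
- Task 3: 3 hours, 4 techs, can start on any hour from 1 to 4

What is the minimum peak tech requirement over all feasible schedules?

4

Early-start (Task 1@1, Task 2@1, Task 3@1) gives peak 7: h1:7  h2:7  h3:6  h4:0  h5:0  h6:0.
Shift Task 3→4.
Schedule Task 1@1, Task 2@1, Task 3@4: h1:3  h2:3  h3:2  h4:4  h5:4  h6:4 — peak 4.
Total tech-hours = 20 over 6 hours ⇒ peak ≥ ⌈20/6⌉ = 4, so 4 is optimal.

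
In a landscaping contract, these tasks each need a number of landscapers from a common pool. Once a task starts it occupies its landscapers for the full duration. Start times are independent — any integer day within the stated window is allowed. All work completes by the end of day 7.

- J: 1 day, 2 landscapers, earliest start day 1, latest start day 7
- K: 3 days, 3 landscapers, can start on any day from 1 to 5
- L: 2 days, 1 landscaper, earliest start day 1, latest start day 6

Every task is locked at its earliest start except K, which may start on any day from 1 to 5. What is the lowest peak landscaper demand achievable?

K@1: d1:6  d2:4  d3:3  d4:0  d5:0  d6:0  d7:0 → peak 6
K@2: d1:3  d2:4  d3:3  d4:3  d5:0  d6:0  d7:0 → peak 4
K@3: d1:3  d2:1  d3:3  d4:3  d5:3  d6:0  d7:0 → peak 3
K@4: d1:3  d2:1  d3:0  d4:3  d5:3  d6:3  d7:0 → peak 3
K@5: d1:3  d2:1  d3:0  d4:0  d5:3  d6:3  d7:3 → peak 3
Best is K@3, peak 3.

3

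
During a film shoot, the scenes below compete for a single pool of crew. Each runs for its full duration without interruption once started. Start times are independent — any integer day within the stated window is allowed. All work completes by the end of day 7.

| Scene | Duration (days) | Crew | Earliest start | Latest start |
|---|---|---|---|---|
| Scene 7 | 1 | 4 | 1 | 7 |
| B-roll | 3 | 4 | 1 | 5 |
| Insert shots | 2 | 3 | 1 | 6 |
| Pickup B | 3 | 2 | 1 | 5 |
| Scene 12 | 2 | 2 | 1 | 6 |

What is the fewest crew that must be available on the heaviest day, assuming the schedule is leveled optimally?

Early-start (Scene 7@1, B-roll@1, Insert shots@1, Pickup B@1, Scene 12@1) gives peak 15: d1:15  d2:11  d3:6  d4:0  d5:0  d6:0  d7:0.
Shift B-roll→2, Insert shots→5, Scene 12→4.
Schedule Scene 7@1, B-roll@2, Insert shots@5, Pickup B@1, Scene 12@4: d1:6  d2:6  d3:6  d4:6  d5:5  d6:3  d7:0 — peak 6.

6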